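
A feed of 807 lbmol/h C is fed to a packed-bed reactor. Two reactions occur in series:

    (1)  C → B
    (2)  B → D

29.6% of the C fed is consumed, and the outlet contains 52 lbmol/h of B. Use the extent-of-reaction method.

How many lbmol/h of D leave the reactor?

187 lbmol/h

Conversion of C: C consumed = 1ξ₁ = 0.296 × 807 → ξ₁ = 238.9 lbmol/h.
B balance: n_B = 0 + 1ξ₁ − 1ξ₂ = 52 → ξ₂ = (1·238.9 − 52)/1 = 186.9 lbmol/h.
Outlet amounts (n = n₀ + Σ ν·ξ):
  C: 807 − 1(238.9) = 568.1
  B: 0 + 1(238.9) − 1(186.9) = 52
  D: 0 + 1(186.9) = 186.9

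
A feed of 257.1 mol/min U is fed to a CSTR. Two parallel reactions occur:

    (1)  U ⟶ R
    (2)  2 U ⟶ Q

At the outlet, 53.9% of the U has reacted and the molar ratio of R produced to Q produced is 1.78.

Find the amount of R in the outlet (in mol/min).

65.3 mol/min

Conversion of U: U consumed = 0.539 × 257.1 = 138.6 mol/min = 1ξ₁ + 2ξ₂.
Selectivity: 1ξ₁ / (1ξ₂) = 1.78 → ξ₁ = 1.78 ξ₂.
Substitute: (1·1.78 + 2) ξ₂ = 138.6 → ξ₂ = 36.66 mol/min, ξ₁ = 65.26 mol/min.
Outlet amounts (n = n₀ + Σ ν·ξ):
  U: 257.1 − 1(65.26) − 2(36.66) = 118.5
  R: 0 + 1(65.26) = 65.26
  Q: 0 + 1(36.66) = 36.66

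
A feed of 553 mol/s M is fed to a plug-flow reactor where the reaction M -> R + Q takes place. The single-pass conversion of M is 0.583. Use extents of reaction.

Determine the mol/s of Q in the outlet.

322 mol/s

M reacted = 0.583 × 553 = 322.4 mol/s; ν_M = −1, so ξ = 322.4/1 = 322.4 mol/s.
Outlet amounts (n = n₀ + ν ξ):
  M: 553 − 1(322.4) = 230.6
  R: 0 + 1(322.4) = 322.4
  Q: 0 + 1(322.4) = 322.4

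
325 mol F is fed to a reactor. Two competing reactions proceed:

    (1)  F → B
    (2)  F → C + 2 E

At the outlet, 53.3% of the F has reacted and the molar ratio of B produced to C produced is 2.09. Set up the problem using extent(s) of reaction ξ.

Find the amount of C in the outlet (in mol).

Conversion of F: F consumed = 0.533 × 325 = 173.2 mol = 1ξ₁ + 1ξ₂.
Selectivity: 1ξ₁ / (1ξ₂) = 2.09 → ξ₁ = 2.09 ξ₂.
Substitute: (1·2.09 + 1) ξ₂ = 173.2 → ξ₂ = 56.06 mol, ξ₁ = 117.2 mol.
Outlet amounts (n = n₀ + Σ ν·ξ):
  F: 325 − 1(117.2) − 1(56.06) = 151.8
  B: 0 + 1(117.2) = 117.2
  C: 0 + 1(56.06) = 56.06
  E: 0 + 2(56.06) = 112.1

56.1 mol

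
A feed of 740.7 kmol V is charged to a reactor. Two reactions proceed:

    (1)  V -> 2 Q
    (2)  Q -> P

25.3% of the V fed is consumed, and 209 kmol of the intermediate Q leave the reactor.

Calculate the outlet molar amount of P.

166 kmol

Conversion of V: V consumed = 1ξ₁ = 0.253 × 740.7 → ξ₁ = 187.4 kmol.
Q balance: n_Q = 0 + 2ξ₁ − 1ξ₂ = 209 → ξ₂ = (2·187.4 − 209)/1 = 165.8 kmol.
Outlet amounts (n = n₀ + Σ ν·ξ):
  V: 740.7 − 1(187.4) = 553.3
  Q: 0 + 2(187.4) − 1(165.8) = 209
  P: 0 + 1(165.8) = 165.8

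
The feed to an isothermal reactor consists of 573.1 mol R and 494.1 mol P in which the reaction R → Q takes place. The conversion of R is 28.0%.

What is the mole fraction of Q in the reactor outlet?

R reacted = 0.28 × 573.1 = 160.5 mol; ν_R = −1, so ξ = 160.5/1 = 160.5 mol.
Outlet amounts (n = n₀ + ν ξ):
  R: 573.1 − 1(160.5) = 412.6
  Q: 0 + 1(160.5) = 160.5
  P: 494.1 (inert)
Total out = 1067 mol; y_Q = 160.5 / 1067 = 0.1504.

0.15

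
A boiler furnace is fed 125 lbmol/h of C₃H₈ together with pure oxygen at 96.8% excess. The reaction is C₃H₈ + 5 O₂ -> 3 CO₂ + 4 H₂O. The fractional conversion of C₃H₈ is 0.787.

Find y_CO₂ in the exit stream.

Stoichiometric O₂ = 5 × 125 = 625 lbmol/h; O₂ fed = 625 × 1.968 = 1230 lbmol/h.
Fuel reacted = 0.787 × 125 → ξ = 98.38 lbmol/h.
Outlet (n = n₀ + ν ξ):
  C₃H₈: 125 − 1(98.38) = 26.62
  O₂: 1230 − 5(98.38) = 738.1
  CO₂: 0 + 3(98.38) = 295.1
  H₂O: 0 + 4(98.38) = 393.5
Total out = 1453 lbmol/h; y_CO₂ = 295.1 / 1453 = 0.2031.

0.203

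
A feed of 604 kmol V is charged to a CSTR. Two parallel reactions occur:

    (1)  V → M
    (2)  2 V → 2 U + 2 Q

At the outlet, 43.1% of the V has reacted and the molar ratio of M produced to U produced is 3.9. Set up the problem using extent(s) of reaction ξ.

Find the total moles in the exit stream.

657 kmol

Conversion of V: V consumed = 0.431 × 604 = 260.3 kmol = 1ξ₁ + 2ξ₂.
Selectivity: 1ξ₁ / (2ξ₂) = 3.9 → ξ₁ = 7.8 ξ₂.
Substitute: (1·7.8 + 2) ξ₂ = 260.3 → ξ₂ = 26.56 kmol, ξ₁ = 207.2 kmol.
Outlet amounts (n = n₀ + Σ ν·ξ):
  V: 604 − 1(207.2) − 2(26.56) = 343.7
  M: 0 + 1(207.2) = 207.2
  U: 0 + 2(26.56) = 53.13
  Q: 0 + 2(26.56) = 53.13
Total out = 343.7 + 207.2 + 53.13 + 53.13 = 657.1 kmol.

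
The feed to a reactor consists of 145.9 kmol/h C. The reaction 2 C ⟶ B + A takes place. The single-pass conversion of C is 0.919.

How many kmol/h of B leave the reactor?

67 kmol/h

C reacted = 0.919 × 145.9 = 134.1 kmol/h; ν_C = −2, so ξ = 134.1/2 = 67.04 kmol/h.
Outlet amounts (n = n₀ + ν ξ):
  C: 145.9 − 2(67.04) = 11.82
  B: 0 + 1(67.04) = 67.04
  A: 0 + 1(67.04) = 67.04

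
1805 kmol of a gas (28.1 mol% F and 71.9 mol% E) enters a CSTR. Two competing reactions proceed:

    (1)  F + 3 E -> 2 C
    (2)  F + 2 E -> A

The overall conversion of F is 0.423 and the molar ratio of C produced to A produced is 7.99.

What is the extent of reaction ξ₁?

ξ₁ = 172 kmol

Conversion of F: F consumed = 0.423 × 507.2 = 214.5 kmol = 1ξ₁ + 1ξ₂.
Selectivity: 2ξ₁ / (1ξ₂) = 7.99 → ξ₁ = 3.995 ξ₂.
Substitute: (1·3.995 + 1) ξ₂ = 214.5 → ξ₂ = 42.95 kmol, ξ₁ = 171.6 kmol.
Outlet amounts (n = n₀ + Σ ν·ξ):
  F: 507.2 − 1(171.6) − 1(42.95) = 292.7
  E: 1298 − 3(171.6) − 2(42.95) = 697.1
  C: 0 + 2(171.6) = 343.2
  A: 0 + 1(42.95) = 42.95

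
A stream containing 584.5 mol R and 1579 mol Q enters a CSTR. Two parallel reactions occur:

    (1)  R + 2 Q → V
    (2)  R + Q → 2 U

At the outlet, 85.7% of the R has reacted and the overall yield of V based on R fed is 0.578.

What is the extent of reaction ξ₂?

Yield of V: 1ξ₁ / 584.5 = 0.578 → ξ₁ = 337.8 mol.
Conversion of R: 1ξ₁ + 1ξ₂ = 0.857 × 584.5 = 500.9 → ξ₂ = 163.1 mol.
Outlet amounts (n = n₀ + Σ ν·ξ):
  R: 584.5 − 1(337.8) − 1(163.1) = 83.58
  Q: 1579 − 2(337.8) − 1(163.1) = 740.2
  V: 0 + 1(337.8) = 337.8
  U: 0 + 2(163.1) = 326.2

ξ₂ = 163 mol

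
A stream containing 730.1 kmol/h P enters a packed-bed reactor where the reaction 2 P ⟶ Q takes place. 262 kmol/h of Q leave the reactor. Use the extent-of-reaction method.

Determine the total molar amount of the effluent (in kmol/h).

468 kmol/h

For Q: n = n₀ + 1ξ → 262 = 0 + 1ξ, giving ξ = 262 kmol/h.
Outlet amounts (n = n₀ + ν ξ):
  P: 730.1 − 2(262) = 206.1
  Q: 0 + 1(262) = 262
Total out = 206.1 + 262 = 468.1 kmol/h.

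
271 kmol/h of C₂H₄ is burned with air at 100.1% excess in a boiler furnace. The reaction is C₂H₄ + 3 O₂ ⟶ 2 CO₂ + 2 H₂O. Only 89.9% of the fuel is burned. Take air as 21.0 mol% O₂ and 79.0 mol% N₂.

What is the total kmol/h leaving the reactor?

Stoichiometric O₂ = 3 × 271 = 813 kmol/h; O₂ fed = 813 × 2.001 = 1627 kmol/h.
N₂ fed = 1627 × 79/21 = 6120 kmol/h.
Fuel reacted = 0.899 × 271 → ξ = 243.6 kmol/h.
Outlet (n = n₀ + ν ξ):
  C₂H₄: 271 − 1(243.6) = 27.37
  O₂: 1627 − 3(243.6) = 895.9
  N₂: 6120 (inert)
  CO₂: 0 + 2(243.6) = 487.3
  H₂O: 0 + 2(243.6) = 487.3
Total out = 27.37 + 895.9 + 6120 + 487.3 + 487.3 = 8018 kmol/h.

8020 kmol/h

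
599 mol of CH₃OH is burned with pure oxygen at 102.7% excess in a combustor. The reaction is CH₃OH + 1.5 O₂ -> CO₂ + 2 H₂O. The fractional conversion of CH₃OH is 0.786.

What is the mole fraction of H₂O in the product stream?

Stoichiometric O₂ = 1.5 × 599 = 898.5 mol; O₂ fed = 898.5 × 2.027 = 1821 mol.
Fuel reacted = 0.786 × 599 → ξ = 470.8 mol.
Outlet (n = n₀ + ν ξ):
  CH₃OH: 599 − 1(470.8) = 128.2
  O₂: 1821 − 1.5(470.8) = 1115
  CO₂: 0 + 1(470.8) = 470.8
  H₂O: 0 + 2(470.8) = 941.6
Total out = 2656 mol; y_H₂O = 941.6 / 2656 = 0.3546.

0.355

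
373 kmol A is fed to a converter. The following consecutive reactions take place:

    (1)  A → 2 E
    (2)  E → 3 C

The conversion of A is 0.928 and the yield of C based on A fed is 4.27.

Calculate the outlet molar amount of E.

Conversion of A: A consumed = 1ξ₁ = 0.928 × 373 → ξ₁ = 346.1 kmol.
Yield of C: 3ξ₂ / 373 = 4.27 → ξ₂ = 530.9 kmol.
Outlet amounts (n = n₀ + Σ ν·ξ):
  A: 373 − 1(346.1) = 26.86
  E: 0 + 2(346.1) − 1(530.9) = 161.4
  C: 0 + 3(530.9) = 1593

161 kmol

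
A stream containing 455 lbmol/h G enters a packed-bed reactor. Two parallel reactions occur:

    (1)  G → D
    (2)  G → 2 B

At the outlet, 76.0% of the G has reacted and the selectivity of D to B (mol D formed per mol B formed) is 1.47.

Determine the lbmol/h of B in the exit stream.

176 lbmol/h

Conversion of G: G consumed = 0.76 × 455 = 345.8 lbmol/h = 1ξ₁ + 1ξ₂.
Selectivity: 1ξ₁ / (2ξ₂) = 1.47 → ξ₁ = 2.94 ξ₂.
Substitute: (1·2.94 + 1) ξ₂ = 345.8 → ξ₂ = 87.77 lbmol/h, ξ₁ = 258 lbmol/h.
Outlet amounts (n = n₀ + Σ ν·ξ):
  G: 455 − 1(258) − 1(87.77) = 109.2
  D: 0 + 1(258) = 258
  B: 0 + 2(87.77) = 175.5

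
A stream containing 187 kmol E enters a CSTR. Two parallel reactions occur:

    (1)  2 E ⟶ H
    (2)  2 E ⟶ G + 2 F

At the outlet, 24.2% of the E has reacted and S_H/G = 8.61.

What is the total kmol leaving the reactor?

Conversion of E: E consumed = 0.242 × 187 = 45.25 kmol = 2ξ₁ + 2ξ₂.
Selectivity: 1ξ₁ / (1ξ₂) = 8.61 → ξ₁ = 8.61 ξ₂.
Substitute: (2·8.61 + 2) ξ₂ = 45.25 → ξ₂ = 2.355 kmol, ξ₁ = 20.27 kmol.
Outlet amounts (n = n₀ + Σ ν·ξ):
  E: 187 − 2(20.27) − 2(2.355) = 141.7
  H: 0 + 1(20.27) = 20.27
  G: 0 + 1(2.355) = 2.355
  F: 0 + 2(2.355) = 4.709
Total out = 141.7 + 20.27 + 2.355 + 4.709 = 169.1 kmol.

169 kmol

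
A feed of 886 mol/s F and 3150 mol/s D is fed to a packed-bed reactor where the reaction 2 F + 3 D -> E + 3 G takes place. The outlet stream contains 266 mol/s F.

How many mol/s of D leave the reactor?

2220 mol/s

For F: n = n₀ − 2ξ → 266 = 886 − 2ξ, giving ξ = 310 mol/s.
Outlet amounts (n = n₀ + ν ξ):
  F: 886 − 2(310) = 266
  D: 3150 − 3(310) = 2220
  E: 0 + 1(310) = 310
  G: 0 + 3(310) = 930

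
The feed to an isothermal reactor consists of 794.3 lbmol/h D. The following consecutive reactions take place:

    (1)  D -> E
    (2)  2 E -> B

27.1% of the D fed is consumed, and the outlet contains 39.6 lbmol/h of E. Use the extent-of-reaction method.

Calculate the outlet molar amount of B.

Conversion of D: D consumed = 1ξ₁ = 0.271 × 794.3 → ξ₁ = 215.3 lbmol/h.
E balance: n_E = 0 + 1ξ₁ − 2ξ₂ = 39.6 → ξ₂ = (1·215.3 − 39.6)/2 = 87.83 lbmol/h.
Outlet amounts (n = n₀ + Σ ν·ξ):
  D: 794.3 − 1(215.3) = 579
  E: 0 + 1(215.3) − 2(87.83) = 39.6
  B: 0 + 1(87.83) = 87.83

87.8 lbmol/h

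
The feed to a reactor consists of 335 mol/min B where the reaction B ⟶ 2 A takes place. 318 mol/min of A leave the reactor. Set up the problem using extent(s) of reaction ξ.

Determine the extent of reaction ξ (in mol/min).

For A: n = n₀ + 2ξ → 318 = 0 + 2ξ, giving ξ = 159 mol/min.
Outlet amounts (n = n₀ + ν ξ):
  B: 335 − 1(159) = 176
  A: 0 + 2(159) = 318

ξ = 159 mol/min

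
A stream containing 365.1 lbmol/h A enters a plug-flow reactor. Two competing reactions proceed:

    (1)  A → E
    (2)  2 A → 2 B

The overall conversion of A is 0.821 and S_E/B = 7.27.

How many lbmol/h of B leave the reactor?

36.2 lbmol/h

Conversion of A: A consumed = 0.821 × 365.1 = 299.7 lbmol/h = 1ξ₁ + 2ξ₂.
Selectivity: 1ξ₁ / (2ξ₂) = 7.27 → ξ₁ = 14.54 ξ₂.
Substitute: (1·14.54 + 2) ξ₂ = 299.7 → ξ₂ = 18.12 lbmol/h, ξ₁ = 263.5 lbmol/h.
Outlet amounts (n = n₀ + Σ ν·ξ):
  A: 365.1 − 1(263.5) − 2(18.12) = 65.35
  E: 0 + 1(263.5) = 263.5
  B: 0 + 2(18.12) = 36.25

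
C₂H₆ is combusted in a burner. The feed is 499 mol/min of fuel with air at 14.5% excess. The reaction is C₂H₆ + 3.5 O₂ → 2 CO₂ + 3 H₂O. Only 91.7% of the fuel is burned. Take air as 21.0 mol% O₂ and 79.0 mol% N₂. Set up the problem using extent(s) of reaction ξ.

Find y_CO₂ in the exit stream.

Stoichiometric O₂ = 3.5 × 499 = 1746 mol/min; O₂ fed = 1746 × 1.145 = 2000 mol/min.
N₂ fed = 2000 × 79/21 = 7523 mol/min.
Fuel reacted = 0.917 × 499 → ξ = 457.6 mol/min.
Outlet (n = n₀ + ν ξ):
  C₂H₆: 499 − 1(457.6) = 41.42
  O₂: 2000 − 3.5(457.6) = 398.2
  N₂: 7523 (inert)
  CO₂: 0 + 2(457.6) = 915.2
  H₂O: 0 + 3(457.6) = 1373
Total out = 10250 mol/min; y_CO₂ = 915.2 / 10250 = 0.08928.

0.0893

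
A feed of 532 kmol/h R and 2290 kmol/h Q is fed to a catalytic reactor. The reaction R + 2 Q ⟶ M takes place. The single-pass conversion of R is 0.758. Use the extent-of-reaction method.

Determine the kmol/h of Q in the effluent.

1480 kmol/h

R reacted = 0.758 × 532 = 403.3 kmol/h; ν_R = −1, so ξ = 403.3/1 = 403.3 kmol/h.
Outlet amounts (n = n₀ + ν ξ):
  R: 532 − 1(403.3) = 128.7
  Q: 2290 − 2(403.3) = 1483
  M: 0 + 1(403.3) = 403.3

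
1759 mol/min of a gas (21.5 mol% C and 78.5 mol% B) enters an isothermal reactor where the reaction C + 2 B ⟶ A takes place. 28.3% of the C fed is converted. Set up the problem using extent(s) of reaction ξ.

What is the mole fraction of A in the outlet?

0.0693

C reacted = 0.283 × 378.2 = 107 mol/min; ν_C = −1, so ξ = 107/1 = 107 mol/min.
Outlet amounts (n = n₀ + ν ξ):
  C: 378.2 − 1(107) = 271.2
  B: 1381 − 2(107) = 1167
  A: 0 + 1(107) = 107
Total out = 1545 mol/min; y_A = 107 / 1545 = 0.06928.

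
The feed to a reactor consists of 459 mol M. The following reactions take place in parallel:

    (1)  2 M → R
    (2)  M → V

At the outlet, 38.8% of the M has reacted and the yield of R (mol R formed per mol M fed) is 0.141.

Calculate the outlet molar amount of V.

Yield of R: 1ξ₁ / 459 = 0.141 → ξ₁ = 64.72 mol.
Conversion of M: 2ξ₁ + 1ξ₂ = 0.388 × 459 = 178.1 → ξ₂ = 48.65 mol.
Outlet amounts (n = n₀ + Σ ν·ξ):
  M: 459 − 2(64.72) − 1(48.65) = 280.9
  R: 0 + 1(64.72) = 64.72
  V: 0 + 1(48.65) = 48.65

48.7 mol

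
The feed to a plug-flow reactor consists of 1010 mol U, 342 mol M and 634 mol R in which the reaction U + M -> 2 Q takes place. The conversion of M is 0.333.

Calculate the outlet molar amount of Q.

228 mol

M reacted = 0.333 × 342 = 113.9 mol; ν_M = −1, so ξ = 113.9/1 = 113.9 mol.
Outlet amounts (n = n₀ + ν ξ):
  U: 1010 − 1(113.9) = 896.1
  M: 342 − 1(113.9) = 228.1
  Q: 0 + 2(113.9) = 227.8
  R: 634 (inert)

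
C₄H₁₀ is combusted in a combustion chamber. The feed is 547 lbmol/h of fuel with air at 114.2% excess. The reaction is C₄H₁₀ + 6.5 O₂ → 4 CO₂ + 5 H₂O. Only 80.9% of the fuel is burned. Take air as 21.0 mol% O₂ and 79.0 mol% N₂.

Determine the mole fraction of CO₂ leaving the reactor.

0.0472

Stoichiometric O₂ = 6.5 × 547 = 3556 lbmol/h; O₂ fed = 3556 × 2.142 = 7616 lbmol/h.
N₂ fed = 7616 × 79/21 = 28650 lbmol/h.
Fuel reacted = 0.809 × 547 → ξ = 442.5 lbmol/h.
Outlet (n = n₀ + ν ξ):
  C₄H₁₀: 547 − 1(442.5) = 104.5
  O₂: 7616 − 6.5(442.5) = 4739
  N₂: 28650 (inert)
  CO₂: 0 + 4(442.5) = 1770
  H₂O: 0 + 5(442.5) = 2213
Total out = 37480 lbmol/h; y_CO₂ = 1770 / 37480 = 0.04723.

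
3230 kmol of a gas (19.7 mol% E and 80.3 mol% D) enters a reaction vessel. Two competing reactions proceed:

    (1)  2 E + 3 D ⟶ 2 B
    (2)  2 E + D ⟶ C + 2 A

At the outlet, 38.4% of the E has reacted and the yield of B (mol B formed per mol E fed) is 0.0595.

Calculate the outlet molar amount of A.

Yield of B: 2ξ₁ / 636.3 = 0.0595 → ξ₁ = 18.93 kmol.
Conversion of E: 2ξ₁ + 2ξ₂ = 0.384 × 636.3 = 244.3 → ξ₂ = 103.2 kmol.
Outlet amounts (n = n₀ + Σ ν·ξ):
  E: 636.3 − 2(18.93) − 2(103.2) = 392
  D: 2594 − 3(18.93) − 1(103.2) = 2434
  B: 0 + 2(18.93) = 37.86
  C: 0 + 1(103.2) = 103.2
  A: 0 + 2(103.2) = 206.5

206 kmol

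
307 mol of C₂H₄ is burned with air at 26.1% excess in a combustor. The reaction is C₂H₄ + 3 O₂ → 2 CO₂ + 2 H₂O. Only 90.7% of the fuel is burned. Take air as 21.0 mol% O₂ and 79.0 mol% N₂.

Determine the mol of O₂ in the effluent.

326 mol

Stoichiometric O₂ = 3 × 307 = 921 mol; O₂ fed = 921 × 1.261 = 1161 mol.
N₂ fed = 1161 × 79/21 = 4369 mol.
Fuel reacted = 0.907 × 307 → ξ = 278.4 mol.
Outlet (n = n₀ + ν ξ):
  C₂H₄: 307 − 1(278.4) = 28.55
  O₂: 1161 − 3(278.4) = 326
  N₂: 4369 (inert)
  CO₂: 0 + 2(278.4) = 556.9
  H₂O: 0 + 2(278.4) = 556.9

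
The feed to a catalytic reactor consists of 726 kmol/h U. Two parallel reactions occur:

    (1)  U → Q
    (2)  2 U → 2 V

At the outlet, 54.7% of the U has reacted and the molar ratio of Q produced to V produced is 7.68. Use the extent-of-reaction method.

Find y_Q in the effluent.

0.484

Conversion of U: U consumed = 0.547 × 726 = 397.1 kmol/h = 1ξ₁ + 2ξ₂.
Selectivity: 1ξ₁ / (2ξ₂) = 7.68 → ξ₁ = 15.36 ξ₂.
Substitute: (1·15.36 + 2) ξ₂ = 397.1 → ξ₂ = 22.88 kmol/h, ξ₁ = 351.4 kmol/h.
Outlet amounts (n = n₀ + Σ ν·ξ):
  U: 726 − 1(351.4) − 2(22.88) = 328.9
  Q: 0 + 1(351.4) = 351.4
  V: 0 + 2(22.88) = 45.75
Total out = 726 kmol/h; y_Q = 351.4 / 726 = 0.484.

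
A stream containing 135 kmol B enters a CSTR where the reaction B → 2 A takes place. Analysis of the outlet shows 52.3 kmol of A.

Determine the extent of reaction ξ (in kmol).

ξ = 26.1 kmol

For A: n = n₀ + 2ξ → 52.3 = 0 + 2ξ, giving ξ = 26.15 kmol.
Outlet amounts (n = n₀ + ν ξ):
  B: 135 − 1(26.15) = 108.8
  A: 0 + 2(26.15) = 52.3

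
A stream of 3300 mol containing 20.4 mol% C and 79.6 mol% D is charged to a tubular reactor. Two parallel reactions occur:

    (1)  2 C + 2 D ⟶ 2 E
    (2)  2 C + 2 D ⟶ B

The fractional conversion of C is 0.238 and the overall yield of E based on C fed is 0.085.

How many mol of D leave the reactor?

2470 mol

Yield of E: 2ξ₁ / 673.2 = 0.085 → ξ₁ = 28.61 mol.
Conversion of C: 2ξ₁ + 2ξ₂ = 0.238 × 673.2 = 160.2 → ξ₂ = 51.5 mol.
Outlet amounts (n = n₀ + Σ ν·ξ):
  C: 673.2 − 2(28.61) − 2(51.5) = 513
  D: 2627 − 2(28.61) − 2(51.5) = 2467
  E: 0 + 2(28.61) = 57.22
  B: 0 + 1(51.5) = 51.5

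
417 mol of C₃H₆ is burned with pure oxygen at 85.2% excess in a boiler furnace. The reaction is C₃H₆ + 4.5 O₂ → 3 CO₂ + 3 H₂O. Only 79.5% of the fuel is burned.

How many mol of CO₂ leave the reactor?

995 mol

Stoichiometric O₂ = 4.5 × 417 = 1876 mol; O₂ fed = 1876 × 1.852 = 3475 mol.
Fuel reacted = 0.795 × 417 → ξ = 331.5 mol.
Outlet (n = n₀ + ν ξ):
  C₃H₆: 417 − 1(331.5) = 85.48
  O₂: 3475 − 4.5(331.5) = 1983
  CO₂: 0 + 3(331.5) = 994.5
  H₂O: 0 + 3(331.5) = 994.5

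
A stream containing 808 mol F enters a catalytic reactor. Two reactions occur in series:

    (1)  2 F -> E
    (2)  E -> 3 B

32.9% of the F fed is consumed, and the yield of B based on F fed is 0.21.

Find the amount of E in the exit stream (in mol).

76.4 mol

Conversion of F: F consumed = 2ξ₁ = 0.329 × 808 → ξ₁ = 132.9 mol.
Yield of B: 3ξ₂ / 808 = 0.21 → ξ₂ = 56.56 mol.
Outlet amounts (n = n₀ + Σ ν·ξ):
  F: 808 − 2(132.9) = 542.2
  E: 0 + 1(132.9) − 1(56.56) = 76.36
  B: 0 + 3(56.56) = 169.7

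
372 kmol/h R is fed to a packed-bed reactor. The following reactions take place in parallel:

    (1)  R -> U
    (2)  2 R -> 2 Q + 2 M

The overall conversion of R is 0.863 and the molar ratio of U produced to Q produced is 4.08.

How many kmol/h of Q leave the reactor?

Conversion of R: R consumed = 0.863 × 372 = 321 kmol/h = 1ξ₁ + 2ξ₂.
Selectivity: 1ξ₁ / (2ξ₂) = 4.08 → ξ₁ = 8.16 ξ₂.
Substitute: (1·8.16 + 2) ξ₂ = 321 → ξ₂ = 31.6 kmol/h, ξ₁ = 257.8 kmol/h.
Outlet amounts (n = n₀ + Σ ν·ξ):
  R: 372 − 1(257.8) − 2(31.6) = 50.96
  U: 0 + 1(257.8) = 257.8
  Q: 0 + 2(31.6) = 63.2
  M: 0 + 2(31.6) = 63.2

63.2 kmol/h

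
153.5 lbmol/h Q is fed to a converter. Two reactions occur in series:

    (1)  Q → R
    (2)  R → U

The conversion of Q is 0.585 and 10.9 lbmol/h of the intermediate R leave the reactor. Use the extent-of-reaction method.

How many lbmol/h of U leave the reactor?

Conversion of Q: Q consumed = 1ξ₁ = 0.585 × 153.5 → ξ₁ = 89.8 lbmol/h.
R balance: n_R = 0 + 1ξ₁ − 1ξ₂ = 10.9 → ξ₂ = (1·89.8 − 10.9)/1 = 78.9 lbmol/h.
Outlet amounts (n = n₀ + Σ ν·ξ):
  Q: 153.5 − 1(89.8) = 63.7
  R: 0 + 1(89.8) − 1(78.9) = 10.9
  U: 0 + 1(78.9) = 78.9

78.9 lbmol/h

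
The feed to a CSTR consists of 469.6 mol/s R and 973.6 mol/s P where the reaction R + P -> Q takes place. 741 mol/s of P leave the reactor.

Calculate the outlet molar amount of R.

For P: n = n₀ − 1ξ → 741 = 973.6 − 1ξ, giving ξ = 232.6 mol/s.
Outlet amounts (n = n₀ + ν ξ):
  R: 469.6 − 1(232.6) = 237
  P: 973.6 − 1(232.6) = 741
  Q: 0 + 1(232.6) = 232.6

237 mol/s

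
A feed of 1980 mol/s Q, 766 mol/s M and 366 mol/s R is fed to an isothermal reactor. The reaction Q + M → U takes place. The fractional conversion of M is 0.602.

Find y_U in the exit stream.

M reacted = 0.602 × 766 = 461.1 mol/s; ν_M = −1, so ξ = 461.1/1 = 461.1 mol/s.
Outlet amounts (n = n₀ + ν ξ):
  Q: 1980 − 1(461.1) = 1519
  M: 766 − 1(461.1) = 304.9
  U: 0 + 1(461.1) = 461.1
  R: 366 (inert)
Total out = 2651 mol/s; y_U = 461.1 / 2651 = 0.174.

0.174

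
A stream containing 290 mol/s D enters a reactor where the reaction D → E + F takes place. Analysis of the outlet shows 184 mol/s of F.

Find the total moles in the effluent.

474 mol/s

For F: n = n₀ + 1ξ → 184 = 0 + 1ξ, giving ξ = 184 mol/s.
Outlet amounts (n = n₀ + ν ξ):
  D: 290 − 1(184) = 106
  E: 0 + 1(184) = 184
  F: 0 + 1(184) = 184
Total out = 106 + 184 + 184 = 474 mol/s.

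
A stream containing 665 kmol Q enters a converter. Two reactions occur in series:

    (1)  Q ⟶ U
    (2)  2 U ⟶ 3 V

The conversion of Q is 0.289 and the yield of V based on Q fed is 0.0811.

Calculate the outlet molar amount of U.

Conversion of Q: Q consumed = 1ξ₁ = 0.289 × 665 → ξ₁ = 192.2 kmol.
Yield of V: 3ξ₂ / 665 = 0.0811 → ξ₂ = 17.98 kmol.
Outlet amounts (n = n₀ + Σ ν·ξ):
  Q: 665 − 1(192.2) = 472.8
  U: 0 + 1(192.2) − 2(17.98) = 156.2
  V: 0 + 3(17.98) = 53.93

156 kmol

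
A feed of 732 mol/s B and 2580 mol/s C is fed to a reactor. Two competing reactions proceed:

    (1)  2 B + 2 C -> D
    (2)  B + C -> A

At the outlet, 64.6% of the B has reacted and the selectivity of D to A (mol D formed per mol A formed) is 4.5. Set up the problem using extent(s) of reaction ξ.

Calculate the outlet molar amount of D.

Conversion of B: B consumed = 0.646 × 732 = 472.9 mol/s = 2ξ₁ + 1ξ₂.
Selectivity: 1ξ₁ / (1ξ₂) = 4.5 → ξ₁ = 4.5 ξ₂.
Substitute: (2·4.5 + 1) ξ₂ = 472.9 → ξ₂ = 47.29 mol/s, ξ₁ = 212.8 mol/s.
Outlet amounts (n = n₀ + Σ ν·ξ):
  B: 732 − 2(212.8) − 1(47.29) = 259.1
  C: 2580 − 2(212.8) − 1(47.29) = 2107
  D: 0 + 1(212.8) = 212.8
  A: 0 + 1(47.29) = 47.29

213 mol/s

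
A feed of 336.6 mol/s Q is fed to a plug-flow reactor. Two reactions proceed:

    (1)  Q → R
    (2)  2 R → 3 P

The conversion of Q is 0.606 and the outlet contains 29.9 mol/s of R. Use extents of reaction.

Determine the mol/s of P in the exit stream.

Conversion of Q: Q consumed = 1ξ₁ = 0.606 × 336.6 → ξ₁ = 204 mol/s.
R balance: n_R = 0 + 1ξ₁ − 2ξ₂ = 29.9 → ξ₂ = (1·204 − 29.9)/2 = 87.04 mol/s.
Outlet amounts (n = n₀ + Σ ν·ξ):
  Q: 336.6 − 1(204) = 132.6
  R: 0 + 1(204) − 2(87.04) = 29.9
  P: 0 + 3(87.04) = 261.1

261 mol/s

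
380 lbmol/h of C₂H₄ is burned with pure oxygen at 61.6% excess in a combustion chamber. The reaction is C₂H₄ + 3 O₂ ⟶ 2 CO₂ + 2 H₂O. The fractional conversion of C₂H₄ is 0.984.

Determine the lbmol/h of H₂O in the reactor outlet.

748 lbmol/h

Stoichiometric O₂ = 3 × 380 = 1140 lbmol/h; O₂ fed = 1140 × 1.616 = 1842 lbmol/h.
Fuel reacted = 0.984 × 380 → ξ = 373.9 lbmol/h.
Outlet (n = n₀ + ν ξ):
  C₂H₄: 380 − 1(373.9) = 6.08
  O₂: 1842 − 3(373.9) = 720.5
  CO₂: 0 + 2(373.9) = 747.8
  H₂O: 0 + 2(373.9) = 747.8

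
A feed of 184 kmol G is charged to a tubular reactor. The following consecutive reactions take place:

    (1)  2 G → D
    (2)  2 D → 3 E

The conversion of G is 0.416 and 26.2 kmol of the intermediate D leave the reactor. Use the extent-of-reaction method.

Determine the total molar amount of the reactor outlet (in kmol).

Conversion of G: G consumed = 2ξ₁ = 0.416 × 184 → ξ₁ = 38.27 kmol.
D balance: n_D = 0 + 1ξ₁ − 2ξ₂ = 26.2 → ξ₂ = (1·38.27 − 26.2)/2 = 6.036 kmol.
Outlet amounts (n = n₀ + Σ ν·ξ):
  G: 184 − 2(38.27) = 107.5
  D: 0 + 1(38.27) − 2(6.036) = 26.2
  E: 0 + 3(6.036) = 18.11
Total out = 107.5 + 26.2 + 18.11 = 151.8 kmol.

152 kmol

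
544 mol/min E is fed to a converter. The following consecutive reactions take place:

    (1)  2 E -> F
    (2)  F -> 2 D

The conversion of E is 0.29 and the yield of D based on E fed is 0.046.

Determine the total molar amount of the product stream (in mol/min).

478 mol/min

Conversion of E: E consumed = 2ξ₁ = 0.29 × 544 → ξ₁ = 78.88 mol/min.
Yield of D: 2ξ₂ / 544 = 0.046 → ξ₂ = 12.51 mol/min.
Outlet amounts (n = n₀ + Σ ν·ξ):
  E: 544 − 2(78.88) = 386.2
  F: 0 + 1(78.88) − 1(12.51) = 66.37
  D: 0 + 2(12.51) = 25.02
Total out = 386.2 + 66.37 + 25.02 = 477.6 mol/min.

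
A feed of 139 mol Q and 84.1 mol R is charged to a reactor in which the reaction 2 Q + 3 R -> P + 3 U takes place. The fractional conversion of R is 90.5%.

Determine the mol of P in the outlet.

25.4 mol

R reacted = 0.905 × 84.1 = 76.11 mol; ν_R = −3, so ξ = 76.11/3 = 25.37 mol.
Outlet amounts (n = n₀ + ν ξ):
  Q: 139 − 2(25.37) = 88.26
  R: 84.1 − 3(25.37) = 7.989
  P: 0 + 1(25.37) = 25.37
  U: 0 + 3(25.37) = 76.11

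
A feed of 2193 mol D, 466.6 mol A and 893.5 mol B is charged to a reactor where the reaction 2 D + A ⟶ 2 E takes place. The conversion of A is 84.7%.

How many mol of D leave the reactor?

1400 mol

A reacted = 0.847 × 466.6 = 395.2 mol; ν_A = −1, so ξ = 395.2/1 = 395.2 mol.
Outlet amounts (n = n₀ + ν ξ):
  D: 2193 − 2(395.2) = 1403
  A: 466.6 − 1(395.2) = 71.39
  E: 0 + 2(395.2) = 790.4
  B: 893.5 (inert)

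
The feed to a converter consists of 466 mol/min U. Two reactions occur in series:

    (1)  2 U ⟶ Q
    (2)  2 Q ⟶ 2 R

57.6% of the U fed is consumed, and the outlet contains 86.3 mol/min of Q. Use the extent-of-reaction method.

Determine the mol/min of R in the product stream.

47.9 mol/min

Conversion of U: U consumed = 2ξ₁ = 0.576 × 466 → ξ₁ = 134.2 mol/min.
Q balance: n_Q = 0 + 1ξ₁ − 2ξ₂ = 86.3 → ξ₂ = (1·134.2 − 86.3)/2 = 23.95 mol/min.
Outlet amounts (n = n₀ + Σ ν·ξ):
  U: 466 − 2(134.2) = 197.6
  Q: 0 + 1(134.2) − 2(23.95) = 86.3
  R: 0 + 2(23.95) = 47.91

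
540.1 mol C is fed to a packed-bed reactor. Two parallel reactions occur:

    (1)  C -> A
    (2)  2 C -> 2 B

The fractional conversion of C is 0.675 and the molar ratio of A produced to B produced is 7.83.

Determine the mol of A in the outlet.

Conversion of C: C consumed = 0.675 × 540.1 = 364.6 mol = 1ξ₁ + 2ξ₂.
Selectivity: 1ξ₁ / (2ξ₂) = 7.83 → ξ₁ = 15.66 ξ₂.
Substitute: (1·15.66 + 2) ξ₂ = 364.6 → ξ₂ = 20.64 mol, ξ₁ = 323.3 mol.
Outlet amounts (n = n₀ + Σ ν·ξ):
  C: 540.1 − 1(323.3) − 2(20.64) = 175.5
  A: 0 + 1(323.3) = 323.3
  B: 0 + 2(20.64) = 41.29

323 mol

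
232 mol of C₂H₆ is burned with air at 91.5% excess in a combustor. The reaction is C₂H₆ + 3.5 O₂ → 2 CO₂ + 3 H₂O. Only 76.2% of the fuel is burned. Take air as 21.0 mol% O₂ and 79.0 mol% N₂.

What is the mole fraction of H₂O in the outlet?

0.0687

Stoichiometric O₂ = 3.5 × 232 = 812 mol; O₂ fed = 812 × 1.915 = 1555 mol.
N₂ fed = 1555 × 79/21 = 5850 mol.
Fuel reacted = 0.762 × 232 → ξ = 176.8 mol.
Outlet (n = n₀ + ν ξ):
  C₂H₆: 232 − 1(176.8) = 55.22
  O₂: 1555 − 3.5(176.8) = 936.2
  N₂: 5850 (inert)
  CO₂: 0 + 2(176.8) = 353.6
  H₂O: 0 + 3(176.8) = 530.4
Total out = 7725 mol; y_H₂O = 530.4 / 7725 = 0.06865.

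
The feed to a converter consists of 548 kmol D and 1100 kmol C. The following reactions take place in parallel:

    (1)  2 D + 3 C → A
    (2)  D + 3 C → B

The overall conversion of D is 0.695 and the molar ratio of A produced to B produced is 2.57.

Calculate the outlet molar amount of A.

159 kmol

Conversion of D: D consumed = 0.695 × 548 = 380.9 kmol = 2ξ₁ + 1ξ₂.
Selectivity: 1ξ₁ / (1ξ₂) = 2.57 → ξ₁ = 2.57 ξ₂.
Substitute: (2·2.57 + 1) ξ₂ = 380.9 → ξ₂ = 62.03 kmol, ξ₁ = 159.4 kmol.
Outlet amounts (n = n₀ + Σ ν·ξ):
  D: 548 − 2(159.4) − 1(62.03) = 167.1
  C: 1100 − 3(159.4) − 3(62.03) = 435.7
  A: 0 + 1(159.4) = 159.4
  B: 0 + 1(62.03) = 62.03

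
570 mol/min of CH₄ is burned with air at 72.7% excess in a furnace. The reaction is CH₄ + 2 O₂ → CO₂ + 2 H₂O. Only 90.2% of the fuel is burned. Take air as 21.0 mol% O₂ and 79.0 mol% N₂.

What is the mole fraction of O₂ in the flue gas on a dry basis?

Stoichiometric O₂ = 2 × 570 = 1140 mol/min; O₂ fed = 1140 × 1.727 = 1969 mol/min.
N₂ fed = 1969 × 79/21 = 7406 mol/min.
Fuel reacted = 0.902 × 570 → ξ = 514.1 mol/min.
Outlet (n = n₀ + ν ξ):
  CH₄: 570 − 1(514.1) = 55.86
  O₂: 1969 − 2(514.1) = 940.5
  N₂: 7406 (inert)
  CO₂: 0 + 1(514.1) = 514.1
  H₂O: 0 + 2(514.1) = 1028
Dry total = 8917 mol/min; y_O₂ (dry) = 940.5 / 8917 = 0.1055.

0.105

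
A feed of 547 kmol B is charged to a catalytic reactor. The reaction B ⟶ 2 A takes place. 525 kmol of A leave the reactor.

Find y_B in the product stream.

0.351

For A: n = n₀ + 2ξ → 525 = 0 + 2ξ, giving ξ = 262.5 kmol.
Outlet amounts (n = n₀ + ν ξ):
  B: 547 − 1(262.5) = 284.5
  A: 0 + 2(262.5) = 525
Total out = 809.5 kmol; y_B = 284.5 / 809.5 = 0.3515.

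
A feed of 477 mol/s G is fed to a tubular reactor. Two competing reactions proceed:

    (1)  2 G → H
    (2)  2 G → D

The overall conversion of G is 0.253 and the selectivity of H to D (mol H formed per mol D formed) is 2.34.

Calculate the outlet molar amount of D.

18.1 mol/s

Conversion of G: G consumed = 0.253 × 477 = 120.7 mol/s = 2ξ₁ + 2ξ₂.
Selectivity: 1ξ₁ / (1ξ₂) = 2.34 → ξ₁ = 2.34 ξ₂.
Substitute: (2·2.34 + 2) ξ₂ = 120.7 → ξ₂ = 18.07 mol/s, ξ₁ = 42.27 mol/s.
Outlet amounts (n = n₀ + Σ ν·ξ):
  G: 477 − 2(42.27) − 2(18.07) = 356.3
  H: 0 + 1(42.27) = 42.27
  D: 0 + 1(18.07) = 18.07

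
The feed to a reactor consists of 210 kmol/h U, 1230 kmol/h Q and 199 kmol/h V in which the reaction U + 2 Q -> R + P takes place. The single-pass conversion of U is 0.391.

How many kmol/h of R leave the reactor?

82.1 kmol/h

U reacted = 0.391 × 210 = 82.11 kmol/h; ν_U = −1, so ξ = 82.11/1 = 82.11 kmol/h.
Outlet amounts (n = n₀ + ν ξ):
  U: 210 − 1(82.11) = 127.9
  Q: 1230 − 2(82.11) = 1066
  R: 0 + 1(82.11) = 82.11
  P: 0 + 1(82.11) = 82.11
  V: 199 (inert)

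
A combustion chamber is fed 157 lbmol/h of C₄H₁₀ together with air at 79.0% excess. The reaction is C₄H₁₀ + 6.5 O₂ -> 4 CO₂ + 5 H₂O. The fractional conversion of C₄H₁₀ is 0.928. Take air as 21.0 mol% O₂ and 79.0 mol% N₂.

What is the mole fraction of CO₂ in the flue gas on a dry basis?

Stoichiometric O₂ = 6.5 × 157 = 1020 lbmol/h; O₂ fed = 1020 × 1.790 = 1827 lbmol/h.
N₂ fed = 1827 × 79/21 = 6872 lbmol/h.
Fuel reacted = 0.928 × 157 → ξ = 145.7 lbmol/h.
Outlet (n = n₀ + ν ξ):
  C₄H₁₀: 157 − 1(145.7) = 11.3
  O₂: 1827 − 6.5(145.7) = 879.7
  N₂: 6872 (inert)
  CO₂: 0 + 4(145.7) = 582.8
  H₂O: 0 + 5(145.7) = 728.5
Dry total = 8346 lbmol/h; y_CO₂ (dry) = 582.8 / 8346 = 0.06983.

0.0698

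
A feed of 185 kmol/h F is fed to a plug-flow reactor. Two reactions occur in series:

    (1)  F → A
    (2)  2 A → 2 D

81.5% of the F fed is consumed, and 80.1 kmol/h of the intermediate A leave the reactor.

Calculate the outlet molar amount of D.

70.7 kmol/h

Conversion of F: F consumed = 1ξ₁ = 0.815 × 185 → ξ₁ = 150.8 kmol/h.
A balance: n_A = 0 + 1ξ₁ − 2ξ₂ = 80.1 → ξ₂ = (1·150.8 − 80.1)/2 = 35.34 kmol/h.
Outlet amounts (n = n₀ + Σ ν·ξ):
  F: 185 − 1(150.8) = 34.23
  A: 0 + 1(150.8) − 2(35.34) = 80.1
  D: 0 + 2(35.34) = 70.67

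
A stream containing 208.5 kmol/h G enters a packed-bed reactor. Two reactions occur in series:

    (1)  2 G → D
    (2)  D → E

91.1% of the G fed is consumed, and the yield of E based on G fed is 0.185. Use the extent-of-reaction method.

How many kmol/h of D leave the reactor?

Conversion of G: G consumed = 2ξ₁ = 0.911 × 208.5 → ξ₁ = 94.97 kmol/h.
Yield of E: 1ξ₂ / 208.5 = 0.185 → ξ₂ = 38.57 kmol/h.
Outlet amounts (n = n₀ + Σ ν·ξ):
  G: 208.5 − 2(94.97) = 18.56
  D: 0 + 1(94.97) − 1(38.57) = 56.4
  E: 0 + 1(38.57) = 38.57

56.4 kmol/h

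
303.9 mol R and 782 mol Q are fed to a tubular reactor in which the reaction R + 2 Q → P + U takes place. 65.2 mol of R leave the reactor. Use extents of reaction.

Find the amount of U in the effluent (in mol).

239 mol

For R: n = n₀ − 1ξ → 65.2 = 303.9 − 1ξ, giving ξ = 238.7 mol.
Outlet amounts (n = n₀ + ν ξ):
  R: 303.9 − 1(238.7) = 65.2
  Q: 782 − 2(238.7) = 304.6
  P: 0 + 1(238.7) = 238.7
  U: 0 + 1(238.7) = 238.7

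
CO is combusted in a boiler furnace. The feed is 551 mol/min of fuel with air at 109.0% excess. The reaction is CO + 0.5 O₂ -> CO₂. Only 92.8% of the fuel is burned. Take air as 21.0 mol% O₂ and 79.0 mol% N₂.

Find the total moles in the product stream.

3040 mol/min

Stoichiometric O₂ = 0.5 × 551 = 275.5 mol/min; O₂ fed = 275.5 × 2.090 = 575.8 mol/min.
N₂ fed = 575.8 × 79/21 = 2166 mol/min.
Fuel reacted = 0.928 × 551 → ξ = 511.3 mol/min.
Outlet (n = n₀ + ν ξ):
  CO: 551 − 1(511.3) = 39.67
  O₂: 575.8 − 0.5(511.3) = 320.1
  N₂: 2166 (inert)
  CO₂: 0 + 1(511.3) = 511.3
Total out = 39.67 + 320.1 + 2166 + 511.3 = 3037 mol/min.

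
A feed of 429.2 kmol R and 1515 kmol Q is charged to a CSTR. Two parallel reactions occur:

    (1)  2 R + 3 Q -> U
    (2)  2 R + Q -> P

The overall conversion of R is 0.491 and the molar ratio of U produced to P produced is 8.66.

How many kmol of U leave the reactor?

94.5 kmol

Conversion of R: R consumed = 0.491 × 429.2 = 210.7 kmol = 2ξ₁ + 2ξ₂.
Selectivity: 1ξ₁ / (1ξ₂) = 8.66 → ξ₁ = 8.66 ξ₂.
Substitute: (2·8.66 + 2) ξ₂ = 210.7 → ξ₂ = 10.91 kmol, ξ₁ = 94.46 kmol.
Outlet amounts (n = n₀ + Σ ν·ξ):
  R: 429.2 − 2(94.46) − 2(10.91) = 218.5
  Q: 1515 − 3(94.46) − 1(10.91) = 1221
  U: 0 + 1(94.46) = 94.46
  P: 0 + 1(10.91) = 10.91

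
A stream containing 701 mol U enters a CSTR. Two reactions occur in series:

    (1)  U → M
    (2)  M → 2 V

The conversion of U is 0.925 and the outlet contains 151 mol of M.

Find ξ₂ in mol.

Conversion of U: U consumed = 1ξ₁ = 0.925 × 701 → ξ₁ = 648.4 mol.
M balance: n_M = 0 + 1ξ₁ − 1ξ₂ = 151 → ξ₂ = (1·648.4 − 151)/1 = 497.4 mol.
Outlet amounts (n = n₀ + Σ ν·ξ):
  U: 701 − 1(648.4) = 52.57
  M: 0 + 1(648.4) − 1(497.4) = 151
  V: 0 + 2(497.4) = 994.9

ξ₂ = 497 mol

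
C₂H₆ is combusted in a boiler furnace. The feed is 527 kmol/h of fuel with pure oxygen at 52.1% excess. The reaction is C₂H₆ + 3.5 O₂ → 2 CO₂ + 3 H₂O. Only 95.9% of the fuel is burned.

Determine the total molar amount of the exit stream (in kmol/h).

Stoichiometric O₂ = 3.5 × 527 = 1844 kmol/h; O₂ fed = 1844 × 1.521 = 2805 kmol/h.
Fuel reacted = 0.959 × 527 → ξ = 505.4 kmol/h.
Outlet (n = n₀ + ν ξ):
  C₂H₆: 527 − 1(505.4) = 21.61
  O₂: 2805 − 3.5(505.4) = 1037
  CO₂: 0 + 2(505.4) = 1011
  H₂O: 0 + 3(505.4) = 1516
Total out = 21.61 + 1037 + 1011 + 1516 = 3585 kmol/h.

3590 kmol/h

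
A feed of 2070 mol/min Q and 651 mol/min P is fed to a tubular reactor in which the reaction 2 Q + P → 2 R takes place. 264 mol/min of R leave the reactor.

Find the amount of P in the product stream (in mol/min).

For R: n = n₀ + 2ξ → 264 = 0 + 2ξ, giving ξ = 132 mol/min.
Outlet amounts (n = n₀ + ν ξ):
  Q: 2070 − 2(132) = 1806
  P: 651 − 1(132) = 519
  R: 0 + 2(132) = 264

519 mol/min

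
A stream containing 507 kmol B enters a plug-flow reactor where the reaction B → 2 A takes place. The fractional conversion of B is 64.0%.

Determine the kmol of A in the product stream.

B reacted = 0.64 × 507 = 324.5 kmol; ν_B = −1, so ξ = 324.5/1 = 324.5 kmol.
Outlet amounts (n = n₀ + ν ξ):
  B: 507 − 1(324.5) = 182.5
  A: 0 + 2(324.5) = 649

649 kmol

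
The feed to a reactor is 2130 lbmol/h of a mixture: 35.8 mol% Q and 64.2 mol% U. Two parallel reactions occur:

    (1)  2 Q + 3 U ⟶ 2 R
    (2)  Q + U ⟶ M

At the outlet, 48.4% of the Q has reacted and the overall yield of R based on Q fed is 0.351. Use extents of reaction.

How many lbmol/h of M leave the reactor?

Yield of R: 2ξ₁ / 762.5 = 0.351 → ξ₁ = 133.8 lbmol/h.
Conversion of Q: 2ξ₁ + 1ξ₂ = 0.484 × 762.5 = 369.1 → ξ₂ = 101.4 lbmol/h.
Outlet amounts (n = n₀ + Σ ν·ξ):
  Q: 762.5 − 2(133.8) − 1(101.4) = 393.5
  U: 1367 − 3(133.8) − 1(101.4) = 864.6
  R: 0 + 2(133.8) = 267.7
  M: 0 + 1(101.4) = 101.4

101 lbmol/h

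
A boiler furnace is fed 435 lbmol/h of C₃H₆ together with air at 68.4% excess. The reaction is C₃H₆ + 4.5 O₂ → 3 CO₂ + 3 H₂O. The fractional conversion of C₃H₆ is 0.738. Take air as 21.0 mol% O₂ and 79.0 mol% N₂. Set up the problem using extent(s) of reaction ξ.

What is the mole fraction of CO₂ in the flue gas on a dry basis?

Stoichiometric O₂ = 4.5 × 435 = 1958 lbmol/h; O₂ fed = 1958 × 1.684 = 3296 lbmol/h.
N₂ fed = 3296 × 79/21 = 12400 lbmol/h.
Fuel reacted = 0.738 × 435 → ξ = 321 lbmol/h.
Outlet (n = n₀ + ν ξ):
  C₃H₆: 435 − 1(321) = 114
  O₂: 3296 − 4.5(321) = 1852
  N₂: 12400 (inert)
  CO₂: 0 + 3(321) = 963.1
  H₂O: 0 + 3(321) = 963.1
Dry total = 15330 lbmol/h; y_CO₂ (dry) = 963.1 / 15330 = 0.06283.

0.0628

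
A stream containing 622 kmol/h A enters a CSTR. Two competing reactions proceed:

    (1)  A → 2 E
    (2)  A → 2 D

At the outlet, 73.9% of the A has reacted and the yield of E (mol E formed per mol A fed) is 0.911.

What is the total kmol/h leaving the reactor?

Yield of E: 2ξ₁ / 622 = 0.911 → ξ₁ = 283.3 kmol/h.
Conversion of A: 1ξ₁ + 1ξ₂ = 0.739 × 622 = 459.7 → ξ₂ = 176.3 kmol/h.
Outlet amounts (n = n₀ + Σ ν·ξ):
  A: 622 − 1(283.3) − 1(176.3) = 162.3
  E: 0 + 2(283.3) = 566.6
  D: 0 + 2(176.3) = 352.7
Total out = 162.3 + 566.6 + 352.7 = 1082 kmol/h.

1080 kmol/h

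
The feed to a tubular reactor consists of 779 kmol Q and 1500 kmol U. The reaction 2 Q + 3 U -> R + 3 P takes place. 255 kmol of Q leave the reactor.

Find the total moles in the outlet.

For Q: n = n₀ − 2ξ → 255 = 779 − 2ξ, giving ξ = 262 kmol.
Outlet amounts (n = n₀ + ν ξ):
  Q: 779 − 2(262) = 255
  U: 1500 − 3(262) = 714
  R: 0 + 1(262) = 262
  P: 0 + 3(262) = 786
Total out = 255 + 714 + 262 + 786 = 2017 kmol.

2020 kmol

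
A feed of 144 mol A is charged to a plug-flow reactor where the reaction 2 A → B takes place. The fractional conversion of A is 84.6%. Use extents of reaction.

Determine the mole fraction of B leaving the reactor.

A reacted = 0.846 × 144 = 121.8 mol; ν_A = −2, so ξ = 121.8/2 = 60.91 mol.
Outlet amounts (n = n₀ + ν ξ):
  A: 144 − 2(60.91) = 22.18
  B: 0 + 1(60.91) = 60.91
Total out = 83.09 mol; y_B = 60.91 / 83.09 = 0.7331.

0.733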